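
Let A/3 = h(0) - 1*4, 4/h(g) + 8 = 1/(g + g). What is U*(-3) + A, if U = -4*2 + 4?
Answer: 0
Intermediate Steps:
U = -4 (U = -8 + 4 = -4)
h(g) = 4/(-8 + 1/(2*g)) (h(g) = 4/(-8 + 1/(g + g)) = 4/(-8 + 1/(2*g)))
A = -12 (A = 3*(-8*0/(-1 + 16*0) - 1*4) = 3*(-8*0/(-1 + 0) - 4) = 3*(-8*0/(-1) - 4) = 3*(-8*0*(-1) - 4) = 3*(0 - 4) = 3*(-4) = -12)
U*(-3) + A = -4*(-3) - 12 = 12 - 12 = 0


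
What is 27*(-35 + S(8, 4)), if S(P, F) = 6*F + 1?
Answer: -270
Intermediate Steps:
S(P, F) = 1 + 6*F
27*(-35 + S(8, 4)) = 27*(-35 + (1 + 6*4)) = 27*(-35 + (1 + 24)) = 27*(-35 + 25) = 27*(-10) = -270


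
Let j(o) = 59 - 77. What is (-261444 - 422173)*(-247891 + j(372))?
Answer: 169474806853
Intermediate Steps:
j(o) = -18
(-261444 - 422173)*(-247891 + j(372)) = (-261444 - 422173)*(-247891 - 18) = -683617*(-247909) = 169474806853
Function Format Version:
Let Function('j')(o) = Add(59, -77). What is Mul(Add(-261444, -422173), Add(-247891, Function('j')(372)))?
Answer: 169474806853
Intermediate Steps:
Function('j')(o) = -18
Mul(Add(-261444, -422173), Add(-247891, Function('j')(372))) = Mul(Add(-261444, -422173), Add(-247891, -18)) = Mul(-683617, -247909) = 169474806853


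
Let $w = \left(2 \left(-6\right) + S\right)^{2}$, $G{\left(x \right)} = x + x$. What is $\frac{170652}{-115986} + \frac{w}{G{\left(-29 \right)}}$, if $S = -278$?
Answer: $- \frac{28058392}{19331} \approx -1451.5$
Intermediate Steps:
$G{\left(x \right)} = 2 x$
$w = 84100$ ($w = \left(2 \left(-6\right) - 278\right)^{2} = \left(-12 - 278\right)^{2} = \left(-290\right)^{2} = 84100$)
$\frac{170652}{-115986} + \frac{w}{G{\left(-29 \right)}} = \frac{170652}{-115986} + \frac{84100}{2 \left(-29\right)} = 170652 \left(- \frac{1}{115986}\right) + \frac{84100}{-58} = - \frac{28442}{19331} + 84100 \left(- \frac{1}{58}\right) = - \frac{28442}{19331} - 1450 = - \frac{28058392}{19331}$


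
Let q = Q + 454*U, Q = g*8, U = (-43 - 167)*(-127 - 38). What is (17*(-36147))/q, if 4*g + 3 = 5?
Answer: -614499/15731104 ≈ -0.039063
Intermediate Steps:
g = 1/2 (g = -3/4 + (1/4)*5 = -3/4 + 5/4 = 1/2 ≈ 0.50000)
U = 34650 (U = -210*(-165) = 34650)
Q = 4 (Q = (1/2)*8 = 4)
q = 15731104 (q = 4 + 454*34650 = 4 + 15731100 = 15731104)
(17*(-36147))/q = (17*(-36147))/15731104 = -614499*1/15731104 = -614499/15731104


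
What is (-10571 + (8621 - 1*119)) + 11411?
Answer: 9342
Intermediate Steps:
(-10571 + (8621 - 1*119)) + 11411 = (-10571 + (8621 - 119)) + 11411 = (-10571 + 8502) + 11411 = -2069 + 11411 = 9342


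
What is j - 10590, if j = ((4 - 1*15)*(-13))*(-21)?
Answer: -13593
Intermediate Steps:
j = -3003 (j = ((4 - 15)*(-13))*(-21) = -11*(-13)*(-21) = 143*(-21) = -3003)
j - 10590 = -3003 - 10590 = -13593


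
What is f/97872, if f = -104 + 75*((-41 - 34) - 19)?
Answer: -3577/48936 ≈ -0.073095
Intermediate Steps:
f = -7154 (f = -104 + 75*(-75 - 19) = -104 + 75*(-94) = -104 - 7050 = -7154)
f/97872 = -7154/97872 = -7154*1/97872 = -3577/48936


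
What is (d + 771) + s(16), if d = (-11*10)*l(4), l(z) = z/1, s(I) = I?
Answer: 347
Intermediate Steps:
l(z) = z (l(z) = z*1 = z)
d = -440 (d = -11*10*4 = -110*4 = -440)
(d + 771) + s(16) = (-440 + 771) + 16 = 331 + 16 = 347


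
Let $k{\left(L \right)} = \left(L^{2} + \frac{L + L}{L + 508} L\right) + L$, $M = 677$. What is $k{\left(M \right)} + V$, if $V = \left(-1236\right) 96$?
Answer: $\frac{404231408}{1185} \approx 3.4112 \cdot 10^{5}$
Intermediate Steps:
$k{\left(L \right)} = L + L^{2} + \frac{2 L^{2}}{508 + L}$ ($k{\left(L \right)} = \left(L^{2} + \frac{2 L}{508 + L} L\right) + L = \left(L^{2} + \frac{2 L^{2}}{508 + L}\right) + L = L + L^{2} + \frac{2 L^{2}}{508 + L}$)
$V = -118656$
$k{\left(M \right)} + V = \frac{677 \left(508 + 677^{2} + 511 \cdot 677\right)}{508 + 677} - 118656 = \frac{677 \left(508 + 458329 + 345947\right)}{1185} - 118656 = 677 \cdot \frac{1}{1185} \cdot 804784 - 118656 = \frac{544838768}{1185} - 118656 = \frac{404231408}{1185}$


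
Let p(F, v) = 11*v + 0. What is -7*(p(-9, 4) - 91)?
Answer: 329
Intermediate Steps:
p(F, v) = 11*v
-7*(p(-9, 4) - 91) = -7*(11*4 - 91) = -7*(44 - 91) = -7*(-47) = 329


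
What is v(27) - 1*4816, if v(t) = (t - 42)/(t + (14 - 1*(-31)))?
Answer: -115589/24 ≈ -4816.2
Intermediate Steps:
v(t) = (-42 + t)/(45 + t) (v(t) = (-42 + t)/(t + (14 + 31)) = (-42 + t)/(t + 45) = (-42 + t)/(45 + t))
v(27) - 1*4816 = (-42 + 27)/(45 + 27) - 1*4816 = -15/72 - 4816 = (1/72)*(-15) - 4816 = -5/24 - 4816 = -115589/24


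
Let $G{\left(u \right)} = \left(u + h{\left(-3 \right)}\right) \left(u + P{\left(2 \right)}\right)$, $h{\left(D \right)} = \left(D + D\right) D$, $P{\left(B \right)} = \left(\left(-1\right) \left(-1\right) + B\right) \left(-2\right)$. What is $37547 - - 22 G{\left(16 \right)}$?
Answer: $45027$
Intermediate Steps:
$P{\left(B \right)} = -2 - 2 B$ ($P{\left(B \right)} = \left(1 + B\right) \left(-2\right) = -2 - 2 B$)
$h{\left(D \right)} = 2 D^{2}$ ($h{\left(D \right)} = 2 D D = 2 D^{2}$)
$G{\left(u \right)} = \left(-6 + u\right) \left(18 + u\right)$ ($G{\left(u \right)} = \left(u + 2 \left(-3\right)^{2}\right) \left(u - 6\right) = \left(u + 2 \cdot 9\right) \left(u - 6\right) = \left(u + 18\right) \left(u - 6\right) = \left(18 + u\right) \left(-6 + u\right) = \left(-6 + u\right) \left(18 + u\right)$)
$37547 - - 22 G{\left(16 \right)} = 37547 - - 22 \left(-108 + 16^{2} + 12 \cdot 16\right) = 37547 - - 22 \left(-108 + 256 + 192\right) = 37547 - \left(-22\right) 340 = 37547 - -7480 = 37547 + 7480 = 45027$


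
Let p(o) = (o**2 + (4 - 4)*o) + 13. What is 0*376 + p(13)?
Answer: 182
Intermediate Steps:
p(o) = 13 + o**2 (p(o) = (o**2 + 0*o) + 13 = (o**2 + 0) + 13 = o**2 + 13 = 13 + o**2)
0*376 + p(13) = 0*376 + (13 + 13**2) = 0 + (13 + 169) = 0 + 182 = 182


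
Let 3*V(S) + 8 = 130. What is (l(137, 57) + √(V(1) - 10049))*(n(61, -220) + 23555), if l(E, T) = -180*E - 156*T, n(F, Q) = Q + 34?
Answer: -784076688 + 116845*I*√3603/3 ≈ -7.8408e+8 + 2.3379e+6*I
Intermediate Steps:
n(F, Q) = 34 + Q
V(S) = 122/3 (V(S) = -8/3 + (⅓)*130 = -8/3 + 130/3 = 122/3)
(l(137, 57) + √(V(1) - 10049))*(n(61, -220) + 23555) = ((-180*137 - 156*57) + √(122/3 - 10049))*((34 - 220) + 23555) = ((-24660 - 8892) + √(-30025/3))*(-186 + 23555) = (-33552 + 5*I*√3603/3)*23369 = -784076688 + 116845*I*√3603/3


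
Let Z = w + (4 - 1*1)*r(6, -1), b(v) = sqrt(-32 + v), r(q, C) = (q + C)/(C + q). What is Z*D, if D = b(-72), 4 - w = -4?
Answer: 22*I*sqrt(26) ≈ 112.18*I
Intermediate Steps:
w = 8 (w = 4 - 1*(-4) = 4 + 4 = 8)
r(q, C) = 1 (r(q, C) = (C + q)/(C + q) = 1)
D = 2*I*sqrt(26) (D = sqrt(-32 - 72) = sqrt(-104) = 2*I*sqrt(26) ≈ 10.198*I)
Z = 11 (Z = 8 + (4 - 1*1)*1 = 8 + (4 - 1)*1 = 8 + 3*1 = 8 + 3 = 11)
Z*D = 11*(2*I*sqrt(26)) = 22*I*sqrt(26)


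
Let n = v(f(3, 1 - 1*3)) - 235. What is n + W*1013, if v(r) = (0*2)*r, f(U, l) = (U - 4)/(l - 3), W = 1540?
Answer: 1559785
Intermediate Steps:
f(U, l) = (-4 + U)/(-3 + l)
v(r) = 0 (v(r) = 0*r = 0)
n = -235 (n = 0 - 235 = -235)
n + W*1013 = -235 + 1540*1013 = -235 + 1560020 = 1559785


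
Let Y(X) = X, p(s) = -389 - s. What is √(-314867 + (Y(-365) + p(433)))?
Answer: I*√316054 ≈ 562.19*I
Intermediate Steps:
√(-314867 + (Y(-365) + p(433))) = √(-314867 + (-365 + (-389 - 1*433))) = √(-314867 + (-365 + (-389 - 433))) = √(-314867 + (-365 - 822)) = √(-314867 - 1187) = √(-316054) = I*√316054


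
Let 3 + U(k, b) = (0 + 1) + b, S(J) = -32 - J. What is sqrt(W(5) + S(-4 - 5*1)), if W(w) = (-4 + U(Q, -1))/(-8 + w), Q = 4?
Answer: I*sqrt(186)/3 ≈ 4.5461*I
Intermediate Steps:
U(k, b) = -2 + b (U(k, b) = -3 + ((0 + 1) + b) = -3 + (1 + b) = -2 + b)
W(w) = -7/(-8 + w) (W(w) = (-4 + (-2 - 1))/(-8 + w) = (-4 - 3)/(-8 + w) = -7/(-8 + w))
sqrt(W(5) + S(-4 - 5*1)) = sqrt(-7/(-8 + 5) + (-32 - (-4 - 5*1))) = sqrt(-7/(-3) + (-32 - (-4 - 5))) = sqrt(-7*(-1/3) + (-32 - 1*(-9))) = sqrt(7/3 + (-32 + 9)) = sqrt(7/3 - 23) = sqrt(-62/3) = I*sqrt(186)/3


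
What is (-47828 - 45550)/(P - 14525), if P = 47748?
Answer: -93378/33223 ≈ -2.8106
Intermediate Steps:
(-47828 - 45550)/(P - 14525) = (-47828 - 45550)/(47748 - 14525) = -93378/33223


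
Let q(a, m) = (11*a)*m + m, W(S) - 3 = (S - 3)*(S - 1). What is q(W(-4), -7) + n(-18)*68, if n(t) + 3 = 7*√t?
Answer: -3137 + 1428*I*√2 ≈ -3137.0 + 2019.5*I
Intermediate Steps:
n(t) = -3 + 7*√t
W(S) = 3 + (-1 + S)*(-3 + S) (W(S) = 3 + (S - 3)*(S - 1) = 3 + (-3 + S)*(-1 + S) = 3 + (-1 + S)*(-3 + S))
q(a, m) = m + 11*a*m (q(a, m) = 11*a*m + m = m + 11*a*m)
q(W(-4), -7) + n(-18)*68 = -7*(1 + 11*(6 + (-4)² - 4*(-4))) + (-3 + 7*√(-18))*68 = -7*(1 + 11*(6 + 16 + 16)) + (-3 + 7*(3*I*√2))*68 = -7*(1 + 11*38) + (-3 + 21*I*√2)*68 = -7*(1 + 418) + (-204 + 1428*I*√2) = -7*419 + (-204 + 1428*I*√2) = -2933 + (-204 + 1428*I*√2) = -3137 + 1428*I*√2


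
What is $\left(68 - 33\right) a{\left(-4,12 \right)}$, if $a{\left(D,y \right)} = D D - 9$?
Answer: $245$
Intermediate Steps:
$a{\left(D,y \right)} = -9 + D^{2}$ ($a{\left(D,y \right)} = D^{2} - 9 = -9 + D^{2}$)
$\left(68 - 33\right) a{\left(-4,12 \right)} = \left(68 - 33\right) \left(-9 + \left(-4\right)^{2}\right) = 35 \left(-9 + 16\right) = 35 \cdot 7 = 245$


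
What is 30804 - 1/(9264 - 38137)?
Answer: 889403893/28873 ≈ 30804.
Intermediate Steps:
30804 - 1/(9264 - 38137) = 30804 - 1/(-28873) = 30804 - 1*(-1/28873) = 30804 + 1/28873 = 889403893/28873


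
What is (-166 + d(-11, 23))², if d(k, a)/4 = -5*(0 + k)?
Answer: 2916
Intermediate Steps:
d(k, a) = -20*k (d(k, a) = 4*(-5*(0 + k)) = 4*(-5*k) = -20*k)
(-166 + d(-11, 23))² = (-166 - 20*(-11))² = (-166 + 220)² = 54² = 2916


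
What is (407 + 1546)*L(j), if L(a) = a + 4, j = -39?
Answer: -68355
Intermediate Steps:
L(a) = 4 + a
(407 + 1546)*L(j) = (407 + 1546)*(4 - 39) = 1953*(-35) = -68355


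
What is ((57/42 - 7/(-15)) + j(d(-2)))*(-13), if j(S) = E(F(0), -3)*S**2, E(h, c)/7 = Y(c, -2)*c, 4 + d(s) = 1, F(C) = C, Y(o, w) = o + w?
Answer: -2584829/210 ≈ -12309.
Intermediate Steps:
d(s) = -3 (d(s) = -4 + 1 = -3)
E(h, c) = 7*c*(-2 + c) (E(h, c) = 7*((c - 2)*c) = 7*((-2 + c)*c) = 7*(c*(-2 + c)) = 7*c*(-2 + c))
j(S) = 105*S**2 (j(S) = (7*(-3)*(-2 - 3))*S**2 = (7*(-3)*(-5))*S**2 = 105*S**2)
((57/42 - 7/(-15)) + j(d(-2)))*(-13) = ((57/42 - 7/(-15)) + 105*(-3)**2)*(-13) = ((57*(1/42) - 7*(-1/15)) + 105*9)*(-13) = ((19/14 + 7/15) + 945)*(-13) = (383/210 + 945)*(-13) = (198833/210)*(-13) = -2584829/210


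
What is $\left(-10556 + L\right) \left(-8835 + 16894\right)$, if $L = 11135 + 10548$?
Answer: $89672493$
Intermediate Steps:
$L = 21683$
$\left(-10556 + L\right) \left(-8835 + 16894\right) = \left(-10556 + 21683\right) \left(-8835 + 16894\right) = 11127 \cdot 8059 = 89672493$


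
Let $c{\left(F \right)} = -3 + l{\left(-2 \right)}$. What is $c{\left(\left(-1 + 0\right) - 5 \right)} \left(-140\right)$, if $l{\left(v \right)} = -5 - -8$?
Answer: $0$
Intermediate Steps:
$l{\left(v \right)} = 3$ ($l{\left(v \right)} = -5 + 8 = 3$)
$c{\left(F \right)} = 0$ ($c{\left(F \right)} = -3 + 3 = 0$)
$c{\left(\left(-1 + 0\right) - 5 \right)} \left(-140\right) = 0 \left(-140\right) = 0$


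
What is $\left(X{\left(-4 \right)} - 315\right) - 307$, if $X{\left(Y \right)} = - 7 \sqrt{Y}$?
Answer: $-622 - 14 i \approx -622.0 - 14.0 i$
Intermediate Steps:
$\left(X{\left(-4 \right)} - 315\right) - 307 = \left(- 7 \sqrt{-4} - 315\right) - 307 = \left(- 7 \cdot 2 i - 315\right) - 307 = \left(- 14 i - 315\right) - 307 = \left(-315 - 14 i\right) - 307 = -622 - 14 i$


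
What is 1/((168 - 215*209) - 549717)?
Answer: -1/594484 ≈ -1.6821e-6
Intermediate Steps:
1/((168 - 215*209) - 549717) = 1/((168 - 44935) - 549717) = 1/(-44767 - 549717) = 1/(-594484) = -1/594484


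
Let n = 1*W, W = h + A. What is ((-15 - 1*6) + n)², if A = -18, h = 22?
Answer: 289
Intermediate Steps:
W = 4 (W = 22 - 18 = 4)
n = 4 (n = 1*4 = 4)
((-15 - 1*6) + n)² = ((-15 - 1*6) + 4)² = ((-15 - 6) + 4)² = (-21 + 4)² = (-17)² = 289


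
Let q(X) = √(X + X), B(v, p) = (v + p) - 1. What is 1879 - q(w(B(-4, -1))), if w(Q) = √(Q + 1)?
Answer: 1879 - (-5)^(¼)*√2 ≈ 1877.5 - 1.4953*I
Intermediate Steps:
B(v, p) = -1 + p + v (B(v, p) = (p + v) - 1 = -1 + p + v)
w(Q) = √(1 + Q)
q(X) = √2*√X (q(X) = √(2*X) = √2*√X)
1879 - q(w(B(-4, -1))) = 1879 - √2*√(√(1 + (-1 - 1 - 4))) = 1879 - √2*√(√(1 - 6)) = 1879 - √2*√(√(-5)) = 1879 - √2*√(I*√5) = 1879 - √2*5^(¼)*√I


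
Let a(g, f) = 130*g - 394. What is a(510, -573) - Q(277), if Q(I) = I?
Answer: 65629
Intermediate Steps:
a(g, f) = -394 + 130*g
a(510, -573) - Q(277) = (-394 + 130*510) - 1*277 = (-394 + 66300) - 277 = 65906 - 277 = 65629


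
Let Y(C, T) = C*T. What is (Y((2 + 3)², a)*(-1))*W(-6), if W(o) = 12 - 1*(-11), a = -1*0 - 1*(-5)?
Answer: -2875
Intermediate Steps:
a = 5 (a = 0 + 5 = 5)
W(o) = 23 (W(o) = 12 + 11 = 23)
(Y((2 + 3)², a)*(-1))*W(-6) = (((2 + 3)²*5)*(-1))*23 = ((5²*5)*(-1))*23 = ((25*5)*(-1))*23 = (125*(-1))*23 = -125*23 = -2875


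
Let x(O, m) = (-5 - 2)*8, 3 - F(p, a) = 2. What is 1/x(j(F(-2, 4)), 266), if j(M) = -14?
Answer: -1/56 ≈ -0.017857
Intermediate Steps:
F(p, a) = 1 (F(p, a) = 3 - 1*2 = 3 - 2 = 1)
x(O, m) = -56 (x(O, m) = -7*8 = -56)
1/x(j(F(-2, 4)), 266) = 1/(-56) = -1/56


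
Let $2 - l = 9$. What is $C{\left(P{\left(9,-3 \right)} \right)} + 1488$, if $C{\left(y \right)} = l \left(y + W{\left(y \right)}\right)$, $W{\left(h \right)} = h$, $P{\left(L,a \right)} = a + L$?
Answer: $1404$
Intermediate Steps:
$P{\left(L,a \right)} = L + a$
$l = -7$ ($l = 2 - 9 = -7$)
$C{\left(y \right)} = - 14 y$ ($C{\left(y \right)} = - 7 \left(y + y\right) = - 7 \cdot 2 y = - 14 y$)
$C{\left(P{\left(9,-3 \right)} \right)} + 1488 = - 14 \left(9 - 3\right) + 1488 = \left(-14\right) 6 + 1488 = -84 + 1488 = 1404$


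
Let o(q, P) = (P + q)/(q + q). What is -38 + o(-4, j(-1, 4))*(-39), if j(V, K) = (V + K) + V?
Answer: -191/4 ≈ -47.750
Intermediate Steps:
j(V, K) = K + 2*V (j(V, K) = (K + V) + V = K + 2*V)
o(q, P) = (P + q)/(2*q) (o(q, P) = (P + q)/((2*q)) = (P + q)*(1/(2*q)) = (P + q)/(2*q))
-38 + o(-4, j(-1, 4))*(-39) = -38 + ((1/2)*((4 + 2*(-1)) - 4)/(-4))*(-39) = -38 + ((1/2)*(-1/4)*((4 - 2) - 4))*(-39) = -38 + ((1/2)*(-1/4)*(2 - 4))*(-39) = -38 + ((1/2)*(-1/4)*(-2))*(-39) = -38 + (1/4)*(-39) = -38 - 39/4 = -191/4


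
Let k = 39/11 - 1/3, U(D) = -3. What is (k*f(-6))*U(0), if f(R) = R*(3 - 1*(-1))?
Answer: 2544/11 ≈ 231.27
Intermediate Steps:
k = 106/33 (k = 39*(1/11) - 1*⅓ = 39/11 - ⅓ = 106/33 ≈ 3.2121)
f(R) = 4*R (f(R) = R*(3 + 1) = R*4 = 4*R)
(k*f(-6))*U(0) = (106*(4*(-6))/33)*(-3) = ((106/33)*(-24))*(-3) = -848/11*(-3) = 2544/11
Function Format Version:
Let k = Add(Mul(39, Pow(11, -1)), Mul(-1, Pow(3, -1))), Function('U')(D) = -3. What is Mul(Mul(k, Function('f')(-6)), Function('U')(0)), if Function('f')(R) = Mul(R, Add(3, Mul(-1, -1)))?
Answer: Rational(2544, 11) ≈ 231.27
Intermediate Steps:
k = Rational(106, 33) (k = Add(Mul(39, Rational(1, 11)), Mul(-1, Rational(1, 3))) = Add(Rational(39, 11), Rational(-1, 3)) = Rational(106, 33) ≈ 3.2121)
Function('f')(R) = Mul(4, R) (Function('f')(R) = Mul(R, Add(3, 1)) = Mul(R, 4) = Mul(4, R))
Mul(Mul(k, Function('f')(-6)), Function('U')(0)) = Mul(Mul(Rational(106, 33), Mul(4, -6)), -3) = Mul(Mul(Rational(106, 33), -24), -3) = Mul(Rational(-848, 11), -3) = Rational(2544, 11)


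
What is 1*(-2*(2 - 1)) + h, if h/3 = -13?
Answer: -41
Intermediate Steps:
h = -39 (h = 3*(-13) = -39)
1*(-2*(2 - 1)) + h = 1*(-2*(2 - 1)) - 39 = 1*(-2*1) - 39 = 1*(-2) - 39 = -2 - 39 = -41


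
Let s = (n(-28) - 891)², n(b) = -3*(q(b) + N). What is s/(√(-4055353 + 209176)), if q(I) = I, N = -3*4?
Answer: -66049*I*√427353/142451 ≈ -303.11*I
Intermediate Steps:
N = -12
n(b) = 36 - 3*b (n(b) = -3*(b - 12) = -3*(-12 + b) = 36 - 3*b)
s = 594441 (s = ((36 - 3*(-28)) - 891)² = ((36 + 84) - 891)² = (120 - 891)² = (-771)² = 594441)
s/(√(-4055353 + 209176)) = 594441/(√(-4055353 + 209176)) = 594441/(√(-3846177)) = 594441/((3*I*√427353)) = 594441*(-I*√427353/1282059) = -66049*I*√427353/142451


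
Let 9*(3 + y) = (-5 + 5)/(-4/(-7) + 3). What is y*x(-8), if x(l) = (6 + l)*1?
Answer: 6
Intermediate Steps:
x(l) = 6 + l
y = -3 (y = -3 + ((-5 + 5)/(-4/(-7) + 3))/9 = -3 + (0/(-4*(-⅐) + 3))/9 = -3 + (0/(4/7 + 3))/9 = -3 + (0/(25/7))/9 = -3 + (0*(7/25))/9 = -3 + (⅑)*0 = -3 + 0 = -3)
y*x(-8) = -3*(6 - 8) = -3*(-2) = 6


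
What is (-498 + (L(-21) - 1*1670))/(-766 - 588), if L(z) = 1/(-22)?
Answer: 47697/29788 ≈ 1.6012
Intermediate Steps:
L(z) = -1/22
(-498 + (L(-21) - 1*1670))/(-766 - 588) = (-498 + (-1/22 - 1*1670))/(-766 - 588) = (-498 + (-1/22 - 1670))/(-1354) = (-498 - 36741/22)*(-1/1354) = -47697/22*(-1/1354) = 47697/29788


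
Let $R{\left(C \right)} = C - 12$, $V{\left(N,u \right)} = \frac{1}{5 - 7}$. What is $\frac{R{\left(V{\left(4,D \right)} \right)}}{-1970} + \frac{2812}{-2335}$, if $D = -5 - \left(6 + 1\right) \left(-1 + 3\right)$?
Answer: $- \frac{2204181}{1839980} \approx -1.1979$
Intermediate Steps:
$D = -19$ ($D = -5 - 7 \cdot 2 = -5 - 14 = -19$)
$V{\left(N,u \right)} = - \frac{1}{2}$ ($V{\left(N,u \right)} = \frac{1}{-2} = - \frac{1}{2}$)
$R{\left(C \right)} = -12 + C$
$\frac{R{\left(V{\left(4,D \right)} \right)}}{-1970} + \frac{2812}{-2335} = \frac{-12 - \frac{1}{2}}{-1970} + \frac{2812}{-2335} = \left(- \frac{25}{2}\right) \left(- \frac{1}{1970}\right) + 2812 \left(- \frac{1}{2335}\right) = \frac{5}{788} - \frac{2812}{2335} = - \frac{2204181}{1839980}$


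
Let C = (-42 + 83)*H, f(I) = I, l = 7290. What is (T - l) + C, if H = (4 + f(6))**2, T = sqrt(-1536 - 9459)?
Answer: -3190 + I*sqrt(10995) ≈ -3190.0 + 104.86*I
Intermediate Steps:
T = I*sqrt(10995) (T = sqrt(-10995) = I*sqrt(10995) ≈ 104.86*I)
H = 100 (H = (4 + 6)**2 = 10**2 = 100)
C = 4100 (C = (-42 + 83)*100 = 41*100 = 4100)
(T - l) + C = (I*sqrt(10995) - 1*7290) + 4100 = (I*sqrt(10995) - 7290) + 4100 = (-7290 + I*sqrt(10995)) + 4100 = -3190 + I*sqrt(10995)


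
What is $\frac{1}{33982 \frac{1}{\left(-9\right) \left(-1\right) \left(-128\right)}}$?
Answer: $- \frac{576}{16991} \approx -0.0339$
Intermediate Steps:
$\frac{1}{33982 \frac{1}{\left(-9\right) \left(-1\right) \left(-128\right)}} = \frac{1}{33982 \frac{1}{9 \left(-128\right)}} = \frac{1}{33982 \frac{1}{-1152}} = \frac{1}{33982 \left(- \frac{1}{1152}\right)} = \frac{1}{- \frac{16991}{576}} = - \frac{576}{16991}$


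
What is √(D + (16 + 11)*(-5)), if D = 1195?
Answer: 2*√265 ≈ 32.558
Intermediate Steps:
√(D + (16 + 11)*(-5)) = √(1195 + (16 + 11)*(-5)) = √(1195 + 27*(-5)) = √(1195 - 135) = √1060 = 2*√265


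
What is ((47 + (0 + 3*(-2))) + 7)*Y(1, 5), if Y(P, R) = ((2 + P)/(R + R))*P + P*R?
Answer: 1272/5 ≈ 254.40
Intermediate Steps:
Y(P, R) = P*R + P*(2 + P)/(2*R) (Y(P, R) = ((2 + P)/((2*R)))*P + P*R = ((2 + P)*(1/(2*R)))*P + P*R = ((2 + P)/(2*R))*P + P*R = P*(2 + P)/(2*R) + P*R = P*R + P*(2 + P)/(2*R))
((47 + (0 + 3*(-2))) + 7)*Y(1, 5) = ((47 + (0 + 3*(-2))) + 7)*((½)*1*(2 + 1 + 2*5²)/5) = ((47 + (0 - 6)) + 7)*((½)*1*(⅕)*(2 + 1 + 2*25)) = ((47 - 6) + 7)*((½)*1*(⅕)*(2 + 1 + 50)) = (41 + 7)*((½)*1*(⅕)*53) = 48*(53/10) = 1272/5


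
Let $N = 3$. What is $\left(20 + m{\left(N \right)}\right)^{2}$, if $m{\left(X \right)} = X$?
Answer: $529$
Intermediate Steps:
$\left(20 + m{\left(N \right)}\right)^{2} = \left(20 + 3\right)^{2} = 23^{2} = 529$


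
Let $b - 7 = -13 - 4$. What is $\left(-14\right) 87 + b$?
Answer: $-1228$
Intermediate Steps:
$b = -10$ ($b = 7 - 17 = -10$)
$\left(-14\right) 87 + b = \left(-14\right) 87 - 10 = -1218 - 10 = -1228$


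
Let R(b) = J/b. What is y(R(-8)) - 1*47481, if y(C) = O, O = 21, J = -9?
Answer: -47460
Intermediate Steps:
R(b) = -9/b
y(C) = 21
y(R(-8)) - 1*47481 = 21 - 1*47481 = 21 - 47481 = -47460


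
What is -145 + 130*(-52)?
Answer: -6905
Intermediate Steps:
-145 + 130*(-52) = -145 - 6760 = -6905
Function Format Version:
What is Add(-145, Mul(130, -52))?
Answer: -6905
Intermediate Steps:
Add(-145, Mul(130, -52)) = Add(-145, -6760) = -6905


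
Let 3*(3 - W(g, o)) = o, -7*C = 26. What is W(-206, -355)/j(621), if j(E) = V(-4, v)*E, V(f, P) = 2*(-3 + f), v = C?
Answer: -26/1863 ≈ -0.013956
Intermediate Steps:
C = -26/7 (C = -⅐*26 = -26/7 ≈ -3.7143)
v = -26/7 ≈ -3.7143
V(f, P) = -6 + 2*f
W(g, o) = 3 - o/3
j(E) = -14*E (j(E) = (-6 + 2*(-4))*E = (-6 - 8)*E = -14*E)
W(-206, -355)/j(621) = (3 - ⅓*(-355))/((-14*621)) = (3 + 355/3)/(-8694) = (364/3)*(-1/8694) = -26/1863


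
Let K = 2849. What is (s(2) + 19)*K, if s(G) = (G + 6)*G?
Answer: 99715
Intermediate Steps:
s(G) = G*(6 + G) (s(G) = (6 + G)*G = G*(6 + G))
(s(2) + 19)*K = (2*(6 + 2) + 19)*2849 = (2*8 + 19)*2849 = (16 + 19)*2849 = 35*2849 = 99715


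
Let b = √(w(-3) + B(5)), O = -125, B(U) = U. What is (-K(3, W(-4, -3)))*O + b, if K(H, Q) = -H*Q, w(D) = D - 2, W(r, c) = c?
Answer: 1125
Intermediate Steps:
w(D) = -2 + D
K(H, Q) = -H*Q
b = 0 (b = √((-2 - 3) + 5) = √(-5 + 5) = √0 = 0)
(-K(3, W(-4, -3)))*O + b = -(-1)*3*(-3)*(-125) + 0 = -1*9*(-125) + 0 = -9*(-125) + 0 = 1125 + 0 = 1125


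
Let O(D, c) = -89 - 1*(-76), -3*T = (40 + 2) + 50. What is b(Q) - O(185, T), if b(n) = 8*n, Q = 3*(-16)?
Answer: -371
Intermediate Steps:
Q = -48
T = -92/3 (T = -((40 + 2) + 50)/3 = -(42 + 50)/3 = -⅓*92 = -92/3 ≈ -30.667)
O(D, c) = -13 (O(D, c) = -89 + 76 = -13)
b(Q) - O(185, T) = 8*(-48) - 1*(-13) = -384 + 13 = -371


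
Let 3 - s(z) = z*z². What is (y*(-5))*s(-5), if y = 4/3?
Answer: -2560/3 ≈ -853.33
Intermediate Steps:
s(z) = 3 - z³ (s(z) = 3 - z*z² = 3 - z³)
y = 4/3 (y = 4*(⅓) = 4/3 ≈ 1.3333)
(y*(-5))*s(-5) = ((4/3)*(-5))*(3 - 1*(-5)³) = -20*(3 - 1*(-125))/3 = -20*(3 + 125)/3 = -20/3*128 = -2560/3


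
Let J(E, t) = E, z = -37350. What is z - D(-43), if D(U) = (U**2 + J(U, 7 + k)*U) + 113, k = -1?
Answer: -41161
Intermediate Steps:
D(U) = 113 + 2*U**2 (D(U) = (U**2 + U*U) + 113 = (U**2 + U**2) + 113 = 2*U**2 + 113 = 113 + 2*U**2)
z - D(-43) = -37350 - (113 + 2*(-43)**2) = -37350 - (113 + 2*1849) = -37350 - (113 + 3698) = -37350 - 1*3811 = -37350 - 3811 = -41161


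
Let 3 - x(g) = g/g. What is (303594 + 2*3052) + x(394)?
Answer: 309700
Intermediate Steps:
x(g) = 2 (x(g) = 3 - g/g = 3 - 1*1 = 3 - 1 = 2)
(303594 + 2*3052) + x(394) = (303594 + 2*3052) + 2 = (303594 + 6104) + 2 = 309698 + 2 = 309700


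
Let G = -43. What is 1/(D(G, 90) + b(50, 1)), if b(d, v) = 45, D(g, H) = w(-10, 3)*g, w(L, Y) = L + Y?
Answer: 1/346 ≈ 0.0028902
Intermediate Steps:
D(g, H) = -7*g (D(g, H) = (-10 + 3)*g = -7*g)
1/(D(G, 90) + b(50, 1)) = 1/(-7*(-43) + 45) = 1/(301 + 45) = 1/346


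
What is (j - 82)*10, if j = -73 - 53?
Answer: -2080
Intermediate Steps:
j = -126
(j - 82)*10 = (-126 - 82)*10 = -208*10 = -2080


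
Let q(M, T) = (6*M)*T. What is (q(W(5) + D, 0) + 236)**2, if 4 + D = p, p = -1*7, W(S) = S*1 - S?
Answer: 55696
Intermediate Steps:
W(S) = 0 (W(S) = S - S = 0)
p = -7
D = -11 (D = -4 - 7 = -11)
q(M, T) = 6*M*T
(q(W(5) + D, 0) + 236)**2 = (6*(0 - 11)*0 + 236)**2 = (6*(-11)*0 + 236)**2 = (0 + 236)**2 = 236**2 = 55696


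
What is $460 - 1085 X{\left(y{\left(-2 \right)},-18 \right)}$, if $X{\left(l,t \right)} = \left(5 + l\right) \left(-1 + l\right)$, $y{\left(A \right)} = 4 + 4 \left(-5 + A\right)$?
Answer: $-514915$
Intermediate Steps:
$y{\left(A \right)} = -16 + 4 A$ ($y{\left(A \right)} = 4 + \left(-20 + 4 A\right) = -16 + 4 A$)
$X{\left(l,t \right)} = \left(-1 + l\right) \left(5 + l\right)$
$460 - 1085 X{\left(y{\left(-2 \right)},-18 \right)} = 460 - 1085 \left(-5 + \left(-16 + 4 \left(-2\right)\right)^{2} + 4 \left(-16 + 4 \left(-2\right)\right)\right) = 460 - 1085 \left(-5 + \left(-16 - 8\right)^{2} + 4 \left(-16 - 8\right)\right) = 460 - 1085 \left(-5 + \left(-24\right)^{2} + 4 \left(-24\right)\right) = 460 - 1085 \left(-5 + 576 - 96\right) = 460 - 515375 = -514915$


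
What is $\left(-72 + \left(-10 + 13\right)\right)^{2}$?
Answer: $4761$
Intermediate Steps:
$\left(-72 + \left(-10 + 13\right)\right)^{2} = \left(-72 + 3\right)^{2} = \left(-69\right)^{2} = 4761$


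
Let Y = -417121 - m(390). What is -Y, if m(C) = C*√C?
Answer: 417121 + 390*√390 ≈ 4.2482e+5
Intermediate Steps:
m(C) = C^(3/2)
Y = -417121 - 390*√390 (Y = -417121 - 390^(3/2) = -417121 - 390*√390 ≈ -4.2482e+5)
-Y = -(-417121 - 390*√390) = 417121 + 390*√390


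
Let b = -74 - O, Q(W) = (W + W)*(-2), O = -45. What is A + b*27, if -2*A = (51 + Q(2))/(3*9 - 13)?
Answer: -21967/28 ≈ -784.54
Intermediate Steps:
Q(W) = -4*W (Q(W) = (2*W)*(-2) = -4*W)
b = -29 (b = -74 - 1*(-45) = -74 + 45 = -29)
A = -43/28 (A = -(51 - 4*2)/(2*(3*9 - 13)) = -(51 - 8)/(2*(27 - 13)) = -43/(2*14) = -½*43/14 = -43/28 ≈ -1.5357)
A + b*27 = -43/28 - 29*27 = -43/28 - 783 = -21967/28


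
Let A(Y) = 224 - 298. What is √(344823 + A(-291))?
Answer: √344749 ≈ 587.15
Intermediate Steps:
A(Y) = -74
√(344823 + A(-291)) = √(344823 - 74) = √344749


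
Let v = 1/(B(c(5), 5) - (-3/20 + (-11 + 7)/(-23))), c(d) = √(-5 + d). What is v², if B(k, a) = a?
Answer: 211600/5239521 ≈ 0.040385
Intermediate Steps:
v = 460/2289 (v = 1/(5 - (-3/20 + (-11 + 7)/(-23))) = 1/(5 - (-3*1/20 - 4*(-1/23))) = 1/(5 - (-3/20 + 4/23)) = 1/(5 - 1*11/460) = 1/(5 - 11/460) = 1/(2289/460) = 460/2289 ≈ 0.20096)
v² = (460/2289)² = 211600/5239521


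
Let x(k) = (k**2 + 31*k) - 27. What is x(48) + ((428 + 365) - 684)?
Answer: 3874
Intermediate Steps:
x(k) = -27 + k**2 + 31*k
x(48) + ((428 + 365) - 684) = (-27 + 48**2 + 31*48) + ((428 + 365) - 684) = (-27 + 2304 + 1488) + (793 - 684) = 3765 + 109 = 3874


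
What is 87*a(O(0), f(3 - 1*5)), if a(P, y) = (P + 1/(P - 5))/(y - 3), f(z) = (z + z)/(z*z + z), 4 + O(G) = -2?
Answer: 5829/55 ≈ 105.98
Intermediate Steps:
O(G) = -6 (O(G) = -4 - 2 = -6)
f(z) = 2*z/(z + z**2) (f(z) = (2*z)/(z**2 + z) = (2*z)/(z + z**2) = 2*z/(z + z**2))
a(P, y) = (P + 1/(-5 + P))/(-3 + y)
87*a(O(0), f(3 - 1*5)) = 87*((1 + (-6)**2 - 5*(-6))/(15 - 10/(1 + (3 - 1*5)) - 3*(-6) - 12/(1 + (3 - 1*5)))) = 87*((1 + 36 + 30)/(15 - 10/(1 + (3 - 5)) + 18 - 12/(1 + (3 - 5)))) = 87*(67/(15 - 10/(1 - 2) + 18 - 12/(1 - 2))) = 87*(67/(15 - 10/(-1) + 18 - 12/(-1))) = 87*(67/(15 - 10*(-1) + 18 - 12*(-1))) = 87*(67/(15 - 5*(-2) + 18 - 6*(-2))) = 87*(67/(15 + 10 + 18 + 12)) = 87*(67/55) = 5829/55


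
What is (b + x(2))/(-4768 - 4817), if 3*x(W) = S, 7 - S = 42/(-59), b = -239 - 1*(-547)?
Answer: -54971/1696545 ≈ -0.032402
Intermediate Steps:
b = 308 (b = -239 + 547 = 308)
S = 455/59 (S = 7 - 42/(-59) = 7 - 42*(-1)/59 = 7 - 1*(-42/59) = 7 + 42/59 = 455/59 ≈ 7.7119)
x(W) = 455/177 (x(W) = (⅓)*(455/59) = 455/177)
(b + x(2))/(-4768 - 4817) = (308 + 455/177)/(-4768 - 4817) = (54971/177)/(-9585) = (54971/177)*(-1/9585) = -54971/1696545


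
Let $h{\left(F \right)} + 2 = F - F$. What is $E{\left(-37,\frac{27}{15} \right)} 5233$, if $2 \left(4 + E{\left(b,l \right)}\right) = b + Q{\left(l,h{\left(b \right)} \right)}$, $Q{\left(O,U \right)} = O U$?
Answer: $- \frac{1271619}{10} \approx -1.2716 \cdot 10^{5}$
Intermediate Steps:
$h{\left(F \right)} = -2$ ($h{\left(F \right)} = -2 + \left(F - F\right) = -2 + 0 = -2$)
$E{\left(b,l \right)} = -4 + \frac{b}{2} - l$ ($E{\left(b,l \right)} = -4 + \frac{b + l \left(-2\right)}{2} = -4 + \frac{b - 2 l}{2} = -4 + \left(\frac{b}{2} - l\right) = -4 + \frac{b}{2} - l$)
$E{\left(-37,\frac{27}{15} \right)} 5233 = \left(-4 + \frac{1}{2} \left(-37\right) - \frac{27}{15}\right) 5233 = \left(-4 - \frac{37}{2} - 27 \cdot \frac{1}{15}\right) 5233 = \left(-4 - \frac{37}{2} - \frac{9}{5}\right) 5233 = \left(- \frac{243}{10}\right) 5233 = - \frac{1271619}{10}$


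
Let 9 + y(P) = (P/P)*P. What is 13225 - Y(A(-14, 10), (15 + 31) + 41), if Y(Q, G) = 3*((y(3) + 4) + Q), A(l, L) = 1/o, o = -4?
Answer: 52927/4 ≈ 13232.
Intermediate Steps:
y(P) = -9 + P (y(P) = -9 + (P/P)*P = -9 + 1*P = -9 + P)
A(l, L) = -¼ (A(l, L) = 1/(-4) = -¼)
Y(Q, G) = -6 + 3*Q (Y(Q, G) = 3*(((-9 + 3) + 4) + Q) = 3*((-6 + 4) + Q) = 3*(-2 + Q) = -6 + 3*Q)
13225 - Y(A(-14, 10), (15 + 31) + 41) = 13225 - (-6 + 3*(-¼)) = 13225 - (-6 - ¾) = 13225 - 1*(-27/4) = 13225 + 27/4 = 52927/4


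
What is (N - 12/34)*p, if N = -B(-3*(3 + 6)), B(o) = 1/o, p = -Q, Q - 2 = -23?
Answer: -1015/153 ≈ -6.6340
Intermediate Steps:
Q = -21 (Q = 2 - 23 = -21)
p = 21 (p = -1*(-21) = 21)
N = 1/27 (N = -1/((-3*(3 + 6))) = -1/((-3*9)) = -1/(-27) = -1*(-1/27) = 1/27 ≈ 0.037037)
(N - 12/34)*p = (1/27 - 12/34)*21 = (1/27 - 12*1/34)*21 = (1/27 - 6/17)*21 = -145/459*21 = -1015/153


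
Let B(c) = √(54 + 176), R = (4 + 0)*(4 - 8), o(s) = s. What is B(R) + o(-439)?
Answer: -439 + √230 ≈ -423.83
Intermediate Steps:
R = -16 (R = 4*(-4) = -16)
B(c) = √230
B(R) + o(-439) = √230 - 439 = -439 + √230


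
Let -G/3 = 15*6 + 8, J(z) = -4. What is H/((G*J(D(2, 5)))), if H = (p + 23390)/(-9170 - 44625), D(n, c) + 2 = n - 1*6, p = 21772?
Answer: -7527/10543820 ≈ -0.00071388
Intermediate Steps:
D(n, c) = -8 + n (D(n, c) = -2 + (n - 1*6) = -2 + (n - 6) = -2 + (-6 + n) = -8 + n)
H = -45162/53795 (H = (21772 + 23390)/(-9170 - 44625) = 45162/(-53795) = 45162*(-1/53795) = -45162/53795 ≈ -0.83952)
G = -294 (G = -3*(15*6 + 8) = -3*(90 + 8) = -3*98 = -294)
H/((G*J(D(2, 5)))) = -45162/(53795*((-294*(-4)))) = -45162/53795/1176 = -45162/53795*1/1176 = -7527/10543820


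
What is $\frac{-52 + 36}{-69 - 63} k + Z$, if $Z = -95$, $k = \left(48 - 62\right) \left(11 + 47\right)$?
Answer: $- \frac{6383}{33} \approx -193.42$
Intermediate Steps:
$k = -812$ ($k = \left(-14\right) 58 = -812$)
$\frac{-52 + 36}{-69 - 63} k + Z = \frac{-52 + 36}{-69 - 63} \left(-812\right) - 95 = - \frac{16}{-132} \left(-812\right) - 95 = \left(-16\right) \left(- \frac{1}{132}\right) \left(-812\right) - 95 = \frac{4}{33} \left(-812\right) - 95 = - \frac{3248}{33} - 95 = - \frac{6383}{33}$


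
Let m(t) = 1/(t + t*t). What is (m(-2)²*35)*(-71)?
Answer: -2485/4 ≈ -621.25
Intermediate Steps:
m(t) = 1/(t + t²)
(m(-2)²*35)*(-71) = ((1/((-2)*(1 - 2)))²*35)*(-71) = ((-½/(-1))²*35)*(-71) = ((-½*(-1))²*35)*(-71) = ((½)²*35)*(-71) = ((¼)*35)*(-71) = (35/4)*(-71) = -2485/4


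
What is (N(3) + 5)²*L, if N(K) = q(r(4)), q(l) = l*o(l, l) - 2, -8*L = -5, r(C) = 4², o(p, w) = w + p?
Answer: 1326125/8 ≈ 1.6577e+5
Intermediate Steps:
o(p, w) = p + w
r(C) = 16
L = 5/8 (L = -⅛*(-5) = 5/8 ≈ 0.62500)
q(l) = -2 + 2*l² (q(l) = l*(l + l) - 2 = l*(2*l) - 2 = 2*l² - 2 = -2 + 2*l²)
N(K) = 510 (N(K) = -2 + 2*16² = -2 + 2*256 = -2 + 512 = 510)
(N(3) + 5)²*L = (510 + 5)²*(5/8) = 515²*(5/8) = 265225*(5/8) = 1326125/8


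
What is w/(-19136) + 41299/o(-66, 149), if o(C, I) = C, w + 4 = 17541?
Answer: -30440581/48576 ≈ -626.66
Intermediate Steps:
w = 17537 (w = -4 + 17541 = 17537)
w/(-19136) + 41299/o(-66, 149) = 17537/(-19136) + 41299/(-66) = 17537*(-1/19136) + 41299*(-1/66) = -1349/1472 - 41299/66 = -30440581/48576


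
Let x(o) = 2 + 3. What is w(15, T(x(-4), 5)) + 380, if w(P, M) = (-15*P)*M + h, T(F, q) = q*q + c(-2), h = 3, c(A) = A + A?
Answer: -4342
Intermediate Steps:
x(o) = 5
c(A) = 2*A
T(F, q) = -4 + q**2 (T(F, q) = q*q + 2*(-2) = q**2 - 4 = -4 + q**2)
w(P, M) = 3 - 15*M*P (w(P, M) = (-15*P)*M + 3 = -15*M*P + 3 = 3 - 15*M*P)
w(15, T(x(-4), 5)) + 380 = (3 - 15*(-4 + 5**2)*15) + 380 = (3 - 15*(-4 + 25)*15) + 380 = (3 - 15*21*15) + 380 = (3 - 4725) + 380 = -4722 + 380 = -4342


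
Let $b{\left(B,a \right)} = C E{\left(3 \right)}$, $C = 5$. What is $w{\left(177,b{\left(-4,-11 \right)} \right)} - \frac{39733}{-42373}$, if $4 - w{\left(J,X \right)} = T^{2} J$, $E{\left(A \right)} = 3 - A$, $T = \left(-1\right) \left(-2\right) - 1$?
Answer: $- \frac{7290796}{42373} \approx -172.06$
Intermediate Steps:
$T = 1$ ($T = 2 - 1 = 1$)
$b{\left(B,a \right)} = 0$ ($b{\left(B,a \right)} = 5 \left(3 - 3\right) = 5 \cdot 0 = 0$)
$w{\left(J,X \right)} = 4 - J$ ($w{\left(J,X \right)} = 4 - 1^{2} J = 4 - 1 J = 4 - J$)
$w{\left(177,b{\left(-4,-11 \right)} \right)} - \frac{39733}{-42373} = \left(4 - 177\right) - \frac{39733}{-42373} = \left(4 - 177\right) - 39733 \left(- \frac{1}{42373}\right) = -173 - - \frac{39733}{42373} = -173 + \frac{39733}{42373} = - \frac{7290796}{42373}$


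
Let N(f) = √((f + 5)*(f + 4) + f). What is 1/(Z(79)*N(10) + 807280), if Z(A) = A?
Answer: 40364/32584981269 - 79*√55/325849812690 ≈ 1.2369e-6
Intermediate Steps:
N(f) = √(f + (4 + f)*(5 + f)) (N(f) = √((5 + f)*(4 + f) + f) = √((4 + f)*(5 + f) + f) = √(f + (4 + f)*(5 + f)))
1/(Z(79)*N(10) + 807280) = 1/(79*√(20 + 10² + 10*10) + 807280) = 1/(79*√(20 + 100 + 100) + 807280) = 1/(79*√220 + 807280) = 1/(79*(2*√55) + 807280) = 1/(158*√55 + 807280) = 1/(807280 + 158*√55)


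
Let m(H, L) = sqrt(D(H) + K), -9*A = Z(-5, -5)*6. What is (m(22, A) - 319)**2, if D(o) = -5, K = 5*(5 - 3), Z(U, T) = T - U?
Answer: (319 - sqrt(5))**2 ≈ 1.0034e+5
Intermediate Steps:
K = 10 (K = 5*2 = 10)
A = 0 (A = -(-5 - 1*(-5))*6/9 = -(-5 + 5)*6/9 = -0*6 = -1/9*0 = 0)
m(H, L) = sqrt(5) (m(H, L) = sqrt(-5 + 10) = sqrt(5))
(m(22, A) - 319)**2 = (sqrt(5) - 319)**2 = (-319 + sqrt(5))**2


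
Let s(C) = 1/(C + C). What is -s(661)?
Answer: -1/1322 ≈ -0.00075643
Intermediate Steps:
s(C) = 1/(2*C)
-s(661) = -1/(2*661) = -1*1/1322 = -1/1322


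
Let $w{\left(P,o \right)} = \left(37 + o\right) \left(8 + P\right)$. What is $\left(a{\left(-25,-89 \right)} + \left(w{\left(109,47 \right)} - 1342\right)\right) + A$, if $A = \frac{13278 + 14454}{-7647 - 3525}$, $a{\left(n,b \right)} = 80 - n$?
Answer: $\frac{7995910}{931} \approx 8588.5$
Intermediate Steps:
$w{\left(P,o \right)} = \left(8 + P\right) \left(37 + o\right)$
$A = - \frac{2311}{931}$ ($A = \frac{27732}{-11172} = 27732 \left(- \frac{1}{11172}\right) = - \frac{2311}{931} \approx -2.4823$)
$\left(a{\left(-25,-89 \right)} + \left(w{\left(109,47 \right)} - 1342\right)\right) + A = \left(\left(80 - -25\right) + \left(\left(296 + 8 \cdot 47 + 37 \cdot 109 + 109 \cdot 47\right) - 1342\right)\right) - \frac{2311}{931} = \left(\left(80 + 25\right) + \left(\left(296 + 376 + 4033 + 5123\right) - 1342\right)\right) - \frac{2311}{931} = \left(105 + \left(9828 - 1342\right)\right) - \frac{2311}{931} = \left(105 + 8486\right) - \frac{2311}{931} = 8591 - \frac{2311}{931} = \frac{7995910}{931}$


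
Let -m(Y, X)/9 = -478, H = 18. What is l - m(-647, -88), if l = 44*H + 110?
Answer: -3400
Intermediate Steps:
m(Y, X) = 4302 (m(Y, X) = -9*(-478) = 4302)
l = 902 (l = 44*18 + 110 = 792 + 110 = 902)
l - m(-647, -88) = 902 - 1*4302 = 902 - 4302 = -3400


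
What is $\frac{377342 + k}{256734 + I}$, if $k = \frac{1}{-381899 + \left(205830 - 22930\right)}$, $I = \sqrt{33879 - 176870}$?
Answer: $\frac{2142036756421582}{1457391060795917} - \frac{75090680657 i \sqrt{142991}}{13116519547163253} \approx 1.4698 - 0.0021648 i$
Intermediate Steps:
$I = i \sqrt{142991}$ ($I = \sqrt{-142991} = i \sqrt{142991} \approx 378.14 i$)
$k = - \frac{1}{198999}$ ($k = \frac{1}{-381899 + 182900} = \frac{1}{-198999} = - \frac{1}{198999} \approx -5.0251 \cdot 10^{-6}$)
$\frac{377342 + k}{256734 + I} = \frac{377342 - \frac{1}{198999}}{256734 + i \sqrt{142991}} = \frac{75090680657}{198999 \left(256734 + i \sqrt{142991}\right)}$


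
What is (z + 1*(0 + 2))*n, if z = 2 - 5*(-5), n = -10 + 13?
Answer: 87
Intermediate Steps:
n = 3
z = 27 (z = 2 + 25 = 27)
(z + 1*(0 + 2))*n = (27 + 1*(0 + 2))*3 = (27 + 1*2)*3 = (27 + 2)*3 = 29*3 = 87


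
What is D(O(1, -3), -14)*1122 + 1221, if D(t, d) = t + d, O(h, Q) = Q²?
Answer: -4389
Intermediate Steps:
D(t, d) = d + t
D(O(1, -3), -14)*1122 + 1221 = (-14 + (-3)²)*1122 + 1221 = (-14 + 9)*1122 + 1221 = -5*1122 + 1221 = -5610 + 1221 = -4389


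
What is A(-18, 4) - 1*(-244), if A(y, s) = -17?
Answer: 227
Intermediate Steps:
A(-18, 4) - 1*(-244) = -17 - 1*(-244) = -17 + 244 = 227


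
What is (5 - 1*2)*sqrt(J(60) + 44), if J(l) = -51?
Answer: 3*I*sqrt(7) ≈ 7.9373*I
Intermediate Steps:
(5 - 1*2)*sqrt(J(60) + 44) = (5 - 1*2)*sqrt(-51 + 44) = (5 - 2)*sqrt(-7) = 3*(I*sqrt(7)) = 3*I*sqrt(7)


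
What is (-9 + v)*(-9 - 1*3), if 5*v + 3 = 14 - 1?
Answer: 84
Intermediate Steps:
v = 2 (v = -⅗ + (14 - 1)/5 = -⅗ + (⅕)*13 = -⅗ + 13/5 = 2)
(-9 + v)*(-9 - 1*3) = (-9 + 2)*(-9 - 1*3) = -7*(-9 - 3) = -7*(-12) = 84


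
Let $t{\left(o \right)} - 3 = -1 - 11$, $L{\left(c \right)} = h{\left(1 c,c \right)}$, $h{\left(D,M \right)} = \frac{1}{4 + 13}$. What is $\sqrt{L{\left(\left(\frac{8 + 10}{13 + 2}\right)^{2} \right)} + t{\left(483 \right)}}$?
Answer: $\frac{2 i \sqrt{646}}{17} \approx 2.9902 i$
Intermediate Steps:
$h{\left(D,M \right)} = \frac{1}{17}$
$L{\left(c \right)} = \frac{1}{17}$
$t{\left(o \right)} = -9$ ($t{\left(o \right)} = 3 - 12 = -9$)
$\sqrt{L{\left(\left(\frac{8 + 10}{13 + 2}\right)^{2} \right)} + t{\left(483 \right)}} = \sqrt{\frac{1}{17} - 9} = \sqrt{- \frac{152}{17}} = \frac{2 i \sqrt{646}}{17}$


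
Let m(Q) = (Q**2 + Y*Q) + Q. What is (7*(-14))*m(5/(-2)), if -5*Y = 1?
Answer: -833/2 ≈ -416.50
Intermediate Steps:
Y = -1/5 (Y = -1/5*1 = -1/5 ≈ -0.20000)
m(Q) = Q**2 + 4*Q/5 (m(Q) = (Q**2 - Q/5) + Q = Q**2 + 4*Q/5)
(7*(-14))*m(5/(-2)) = (7*(-14))*((5/(-2))*(4 + 5*(5/(-2)))/5) = -98*5*(-1/2)*(4 + 5*(5*(-1/2)))/5 = -98*(-5)*(4 + 5*(-5/2))/(5*2) = -98*(-5)*(4 - 25/2)/(5*2) = -98*(-5)*(-17)/(5*2*2) = -98*17/4 = -833/2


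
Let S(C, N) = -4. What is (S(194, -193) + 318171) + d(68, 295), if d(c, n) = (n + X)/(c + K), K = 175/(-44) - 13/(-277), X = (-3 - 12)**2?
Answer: 248456902887/780881 ≈ 3.1818e+5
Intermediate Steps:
X = 225 (X = (-15)**2 = 225)
K = -47903/12188 (K = 175*(-1/44) - 13*(-1/277) = -175/44 + 13/277 = -47903/12188 ≈ -3.9303)
d(c, n) = (225 + n)/(-47903/12188 + c) (d(c, n) = (n + 225)/(c - 47903/12188) = (225 + n)/(-47903/12188 + c))
(S(194, -193) + 318171) + d(68, 295) = (-4 + 318171) + 12188*(225 + 295)/(-47903 + 12188*68) = 318167 + 12188*520/(-47903 + 828784) = 318167 + 12188*520/780881 = 318167 + 12188*(1/780881)*520 = 318167 + 6337760/780881 = 248456902887/780881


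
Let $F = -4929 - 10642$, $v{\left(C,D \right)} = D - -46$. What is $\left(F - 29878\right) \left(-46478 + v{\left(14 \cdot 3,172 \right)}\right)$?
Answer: $2102470740$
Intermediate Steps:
$v{\left(C,D \right)} = 46 + D$ ($v{\left(C,D \right)} = D + 46 = 46 + D$)
$F = -15571$
$\left(F - 29878\right) \left(-46478 + v{\left(14 \cdot 3,172 \right)}\right) = \left(-15571 - 29878\right) \left(-46478 + \left(46 + 172\right)\right) = - 45449 \left(-46478 + 218\right) = \left(-45449\right) \left(-46260\right) = 2102470740$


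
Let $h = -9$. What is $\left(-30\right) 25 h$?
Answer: $6750$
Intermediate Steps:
$\left(-30\right) 25 h = \left(-30\right) 25 \left(-9\right) = \left(-750\right) \left(-9\right) = 6750$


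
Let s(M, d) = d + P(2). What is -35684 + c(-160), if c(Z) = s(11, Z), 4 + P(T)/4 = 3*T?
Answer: -35836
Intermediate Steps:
P(T) = -16 + 12*T (P(T) = -16 + 4*(3*T) = -16 + 12*T)
s(M, d) = 8 + d (s(M, d) = d + (-16 + 12*2) = d + (-16 + 24) = d + 8 = 8 + d)
c(Z) = 8 + Z
-35684 + c(-160) = -35684 + (8 - 160) = -35684 - 152 = -35836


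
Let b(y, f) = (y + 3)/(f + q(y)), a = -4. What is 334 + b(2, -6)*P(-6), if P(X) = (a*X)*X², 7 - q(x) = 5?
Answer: -746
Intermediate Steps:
q(x) = 2 (q(x) = 7 - 1*5 = 7 - 5 = 2)
P(X) = -4*X³ (P(X) = (-4*X)*X² = -4*X³)
b(y, f) = (3 + y)/(2 + f) (b(y, f) = (y + 3)/(f + 2) = (3 + y)/(2 + f))
334 + b(2, -6)*P(-6) = 334 + ((3 + 2)/(2 - 6))*(-4*(-6)³) = 334 + (5/(-4))*(-4*(-216)) = 334 - ¼*5*864 = 334 - 5/4*864 = 334 - 1080 = -746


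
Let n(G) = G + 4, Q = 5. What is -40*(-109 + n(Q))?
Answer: 4000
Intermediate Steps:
n(G) = 4 + G
-40*(-109 + n(Q)) = -40*(-109 + (4 + 5)) = -40*(-109 + 9) = -40*(-100) = 4000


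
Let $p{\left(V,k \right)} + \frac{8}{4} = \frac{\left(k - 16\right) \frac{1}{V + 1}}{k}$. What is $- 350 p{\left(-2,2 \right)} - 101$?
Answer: $-1851$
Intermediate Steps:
$p{\left(V,k \right)} = -2 + \frac{-16 + k}{k \left(1 + V\right)}$ ($p{\left(V,k \right)} = -2 + \frac{\left(k - 16\right) \frac{1}{V + 1}}{k} = -2 + \frac{\left(-16 + k\right) \frac{1}{1 + V}}{k} = -2 + \frac{\frac{1}{1 + V} \left(-16 + k\right)}{k} = -2 + \frac{-16 + k}{k \left(1 + V\right)}$)
$- 350 p{\left(-2,2 \right)} - 101 = - 350 \frac{-16 - 2 - \left(-4\right) 2}{2 \left(1 - 2\right)} - 101 = - 350 \frac{-16 - 2 + 8}{2 \left(-1\right)} - 101 = - 350 \cdot \frac{1}{2} \left(-1\right) \left(-10\right) - 101 = \left(-350\right) 5 - 101 = -1750 - 101 = -1851$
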